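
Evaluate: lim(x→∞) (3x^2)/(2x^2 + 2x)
This is an ∞/∞ indeterminate form.

Apply L'Hôpital's rule: differentiate numerator and denominator separately.
  f(x) = 3·x^2   ⇒   f'(x) = 6·x
  g(x) = 2·x^2 + 2·x   ⇒   g'(x) = 4·x + 2
  lim(x→∞) f'(x)/g'(x) = lim(x→∞) (6·x)/(4·x + 2)
  = 3/2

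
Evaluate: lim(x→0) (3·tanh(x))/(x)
This is a 0/0 indeterminate form.

Apply L'Hôpital's rule: differentiate numerator and denominator separately.
  f(x) = 3·tanh(x)   ⇒   f'(x) = 3 - 3·tanh(x)^2
  g(x) = x   ⇒   g'(x) = 1
  lim(x→0) f'(x)/g'(x) = lim(x→0) (3 - 3·tanh(x)^2)/(1)
  = 3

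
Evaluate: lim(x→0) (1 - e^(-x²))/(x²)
This is a 0/0 indeterminate form.

Apply L'Hôpital's rule: differentiate numerator and denominator separately.
  f(x) = 1 - e^(-x^2)   ⇒   f'(x) = 2·x·e^(-x^2)
  g(x) = x^2   ⇒   g'(x) = 2·x
  lim(x→0) f'(x)/g'(x) = lim(x→0) (2·x·e^(-x^2))/(2·x)
  = 1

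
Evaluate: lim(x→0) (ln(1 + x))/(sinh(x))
This is a 0/0 indeterminate form.

Apply L'Hôpital's rule: differentiate numerator and denominator separately.
  f(x) = ln(x + 1)   ⇒   f'(x) = 1/(x + 1)
  g(x) = sinh(x)   ⇒   g'(x) = cosh(x)
  lim(x→0) f'(x)/g'(x) = lim(x→0) (1/(x + 1))/(cosh(x))
  = 1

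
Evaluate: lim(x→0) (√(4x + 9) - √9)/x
This is a standard limit.

Factor or rationalize the expression:
  lim(x→0) (√(4x + 9) - √9)/x = 2/3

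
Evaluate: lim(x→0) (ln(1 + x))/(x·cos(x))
This is a 0/0 indeterminate form.

Apply L'Hôpital's rule: differentiate numerator and denominator separately.
  f(x) = ln(x + 1)   ⇒   f'(x) = 1/(x + 1)
  g(x) = x·cos(x)   ⇒   g'(x) = -x·sin(x) + cos(x)
  lim(x→0) f'(x)/g'(x) = lim(x→0) (1/(x + 1))/(-x·sin(x) + cos(x))
  = 1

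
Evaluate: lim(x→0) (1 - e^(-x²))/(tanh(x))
This is a 0/0 indeterminate form.

Apply L'Hôpital's rule: differentiate numerator and denominator separately.
  f(x) = 1 - e^(-x^2)   ⇒   f'(x) = 2·x·e^(-x^2)
  g(x) = tanh(x)   ⇒   g'(x) = 1 - tanh(x)^2
  lim(x→0) f'(x)/g'(x) = lim(x→0) (2·x·e^(-x^2))/(1 - tanh(x)^2)
  = 0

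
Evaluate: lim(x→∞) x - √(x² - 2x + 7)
This is an ∞-∞ indeterminate form.

Combine fractions or rationalize to convert ∞-∞ to 0/0 form:
  lim(x→∞) x - √(x² - 2x + 7) = 1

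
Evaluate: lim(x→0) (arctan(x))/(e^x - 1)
This is a 0/0 indeterminate form.

Apply L'Hôpital's rule: differentiate numerator and denominator separately.
  f(x) = atan(x)   ⇒   f'(x) = 1/(x^2 + 1)
  g(x) = e^(x) - 1   ⇒   g'(x) = e^(x)
  lim(x→0) f'(x)/g'(x) = lim(x→0) (1/(x^2 + 1))/(e^(x))
  = 1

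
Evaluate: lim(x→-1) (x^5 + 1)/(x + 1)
This is a standard limit.

Factor or rationalize the expression:
  lim(x→-1) (x^5 + 1)/(x + 1) = 5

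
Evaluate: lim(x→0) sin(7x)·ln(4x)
This is a 0·∞ indeterminate form.

Rewrite 0·∞ as a quotient (0/0 or ∞/∞ form), then apply L'Hôpital's rule:
  lim(x→0) sin(7x)·ln(4x) = 0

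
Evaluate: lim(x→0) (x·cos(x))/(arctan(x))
This is a 0/0 indeterminate form.

Apply L'Hôpital's rule: differentiate numerator and denominator separately.
  f(x) = x·cos(x)   ⇒   f'(x) = -x·sin(x) + cos(x)
  g(x) = atan(x)   ⇒   g'(x) = 1/(x^2 + 1)
  lim(x→0) f'(x)/g'(x) = lim(x→0) (-x·sin(x) + cos(x))/(1/(x^2 + 1))
  = 1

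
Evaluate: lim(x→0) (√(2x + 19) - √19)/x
This is a standard limit.

Factor or rationalize the expression:
  lim(x→0) (√(2x + 19) - √19)/x = sqrt(19)/19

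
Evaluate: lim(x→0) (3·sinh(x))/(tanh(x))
This is a 0/0 indeterminate form.

Apply L'Hôpital's rule: differentiate numerator and denominator separately.
  f(x) = 3·sinh(x)   ⇒   f'(x) = 3·cosh(x)
  g(x) = tanh(x)   ⇒   g'(x) = 1 - tanh(x)^2
  lim(x→0) f'(x)/g'(x) = lim(x→0) (3·cosh(x))/(1 - tanh(x)^2)
  = 3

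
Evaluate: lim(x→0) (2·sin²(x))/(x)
This is a 0/0 indeterminate form.

Apply L'Hôpital's rule: differentiate numerator and denominator separately.
  f(x) = 2·sin(x)^2   ⇒   f'(x) = 4·sin(x)·cos(x)
  g(x) = x   ⇒   g'(x) = 1
  lim(x→0) f'(x)/g'(x) = lim(x→0) (4·sin(x)·cos(x))/(1)
  = 0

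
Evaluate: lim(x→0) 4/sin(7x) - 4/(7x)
This is an ∞-∞ indeterminate form.

Combine fractions or rationalize to convert ∞-∞ to 0/0 form:
  lim(x→0) 4/sin(7x) - 4/(7x) = 0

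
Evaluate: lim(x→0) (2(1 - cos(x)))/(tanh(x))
This is a 0/0 indeterminate form.

Apply L'Hôpital's rule: differentiate numerator and denominator separately.
  f(x) = 2 - 2·cos(x)   ⇒   f'(x) = 2·sin(x)
  g(x) = tanh(x)   ⇒   g'(x) = 1 - tanh(x)^2
  lim(x→0) f'(x)/g'(x) = lim(x→0) (2·sin(x))/(1 - tanh(x)^2)
  = 0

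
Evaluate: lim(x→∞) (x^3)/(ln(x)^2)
This is an ∞/∞ indeterminate form.

Apply L'Hôpital's rule: differentiate numerator and denominator separately.
  f(x) = x^3   ⇒   f'(x) = 3·x^2
  g(x) = ln(x)^2   ⇒   g'(x) = 2·ln(x)/x
  lim(x→∞) f'(x)/g'(x) = lim(x→∞) (3·x^2)/(2·ln(x)/x)
  = ∞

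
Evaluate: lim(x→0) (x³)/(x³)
This is a 0/0 indeterminate form.

Apply L'Hôpital's rule: differentiate numerator and denominator separately.
  f(x) = x^3   ⇒   f'(x) = 3·x^2
  g(x) = x^3   ⇒   g'(x) = 3·x^2
  lim(x→0) f'(x)/g'(x) = lim(x→0) (3·x^2)/(3·x^2)
  = 1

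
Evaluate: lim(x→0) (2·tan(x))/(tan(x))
This is a 0/0 indeterminate form.

Apply L'Hôpital's rule: differentiate numerator and denominator separately.
  f(x) = 2·tan(x)   ⇒   f'(x) = 2·tan(x)^2 + 2
  g(x) = tan(x)   ⇒   g'(x) = tan(x)^2 + 1
  lim(x→0) f'(x)/g'(x) = lim(x→0) (2·tan(x)^2 + 2)/(tan(x)^2 + 1)
  = 2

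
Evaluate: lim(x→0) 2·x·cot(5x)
This is a 0·∞ indeterminate form.

Rewrite 0·∞ as a quotient (0/0 or ∞/∞ form), then apply L'Hôpital's rule:
  lim(x→0) 2·x·cot(5x) = 2/5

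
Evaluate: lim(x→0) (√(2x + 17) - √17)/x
This is a standard limit.

Factor or rationalize the expression:
  lim(x→0) (√(2x + 17) - √17)/x = sqrt(17)/17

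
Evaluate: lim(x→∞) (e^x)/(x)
This is an ∞/∞ indeterminate form.

Apply L'Hôpital's rule: differentiate numerator and denominator separately.
  f(x) = e^(x)   ⇒   f'(x) = e^(x)
  g(x) = x   ⇒   g'(x) = 1
  lim(x→∞) f'(x)/g'(x) = lim(x→∞) (e^(x))/(1)
  = ∞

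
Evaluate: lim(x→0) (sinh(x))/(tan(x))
This is a 0/0 indeterminate form.

Apply L'Hôpital's rule: differentiate numerator and denominator separately.
  f(x) = sinh(x)   ⇒   f'(x) = cosh(x)
  g(x) = tan(x)   ⇒   g'(x) = tan(x)^2 + 1
  lim(x→0) f'(x)/g'(x) = lim(x→0) (cosh(x))/(tan(x)^2 + 1)
  = 1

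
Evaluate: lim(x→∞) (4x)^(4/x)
This is an exponential indeterminate form.

For exponential indeterminate forms, take the natural log:
  Let L = lim(x→∞) (4x)^(4/x)
  Then ln(L) = lim(x→∞) [exponent × ln(base)]
  Evaluate using L'Hôpital or standard limits, then exponentiate.
  L = 1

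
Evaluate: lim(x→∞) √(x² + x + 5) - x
This is an ∞-∞ indeterminate form.

Combine fractions or rationalize to convert ∞-∞ to 0/0 form:
  lim(x→∞) √(x² + x + 5) - x = 1/2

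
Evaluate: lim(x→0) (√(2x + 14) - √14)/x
This is a standard limit.

Factor or rationalize the expression:
  lim(x→0) (√(2x + 14) - √14)/x = sqrt(14)/14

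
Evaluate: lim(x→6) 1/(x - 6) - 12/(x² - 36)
This is an ∞-∞ indeterminate form.

Combine fractions or rationalize to convert ∞-∞ to 0/0 form:
  lim(x→6) 1/(x - 6) - 12/(x² - 36) = 1/12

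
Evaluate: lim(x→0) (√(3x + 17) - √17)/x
This is a standard limit.

Factor or rationalize the expression:
  lim(x→0) (√(3x + 17) - √17)/x = 3·sqrt(17)/34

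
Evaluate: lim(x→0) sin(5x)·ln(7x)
This is a 0·∞ indeterminate form.

Rewrite 0·∞ as a quotient (0/0 or ∞/∞ form), then apply L'Hôpital's rule:
  lim(x→0) sin(5x)·ln(7x) = 0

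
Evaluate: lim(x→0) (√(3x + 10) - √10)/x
This is a standard limit.

Factor or rationalize the expression:
  lim(x→0) (√(3x + 10) - √10)/x = 3·sqrt(10)/20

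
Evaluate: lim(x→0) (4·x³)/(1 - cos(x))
This is a 0/0 indeterminate form.

Apply L'Hôpital's rule: differentiate numerator and denominator separately.
  f(x) = 4·x^3   ⇒   f'(x) = 12·x^2
  g(x) = 1 - cos(x)   ⇒   g'(x) = sin(x)
  lim(x→0) f'(x)/g'(x) = lim(x→0) (12·x^2)/(sin(x))
  = 0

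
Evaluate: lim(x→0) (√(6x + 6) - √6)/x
This is a standard limit.

Factor or rationalize the expression:
  lim(x→0) (√(6x + 6) - √6)/x = sqrt(6)/2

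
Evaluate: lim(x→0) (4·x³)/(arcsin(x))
This is a 0/0 indeterminate form.

Apply L'Hôpital's rule: differentiate numerator and denominator separately.
  f(x) = 4·x^3   ⇒   f'(x) = 12·x^2
  g(x) = asin(x)   ⇒   g'(x) = 1/sqrt(1 - x^2)
  lim(x→0) f'(x)/g'(x) = lim(x→0) (12·x^2)/(1/sqrt(1 - x^2))
  = 0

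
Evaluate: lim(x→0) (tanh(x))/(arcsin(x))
This is a 0/0 indeterminate form.

Apply L'Hôpital's rule: differentiate numerator and denominator separately.
  f(x) = tanh(x)   ⇒   f'(x) = 1 - tanh(x)^2
  g(x) = asin(x)   ⇒   g'(x) = 1/sqrt(1 - x^2)
  lim(x→0) f'(x)/g'(x) = lim(x→0) (1 - tanh(x)^2)/(1/sqrt(1 - x^2))
  = 1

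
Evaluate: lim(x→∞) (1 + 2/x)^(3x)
This is an exponential indeterminate form.

For exponential indeterminate forms, take the natural log:
  Let L = lim(x→∞) (1 + 2/x)^(3x)
  Then ln(L) = lim(x→∞) [exponent × ln(base)]
  Evaluate using L'Hôpital or standard limits, then exponentiate.
  L = e^(6)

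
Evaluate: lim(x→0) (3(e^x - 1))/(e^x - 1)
This is a 0/0 indeterminate form.

Apply L'Hôpital's rule: differentiate numerator and denominator separately.
  f(x) = 3·e^(x) - 3   ⇒   f'(x) = 3·e^(x)
  g(x) = e^(x) - 1   ⇒   g'(x) = e^(x)
  lim(x→0) f'(x)/g'(x) = lim(x→0) (3·e^(x))/(e^(x))
  = 3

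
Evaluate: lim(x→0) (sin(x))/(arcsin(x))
This is a 0/0 indeterminate form.

Apply L'Hôpital's rule: differentiate numerator and denominator separately.
  f(x) = sin(x)   ⇒   f'(x) = cos(x)
  g(x) = asin(x)   ⇒   g'(x) = 1/sqrt(1 - x^2)
  lim(x→0) f'(x)/g'(x) = lim(x→0) (cos(x))/(1/sqrt(1 - x^2))
  = 1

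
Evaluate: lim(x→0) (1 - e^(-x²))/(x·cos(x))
This is a 0/0 indeterminate form.

Apply L'Hôpital's rule: differentiate numerator and denominator separately.
  f(x) = 1 - e^(-x^2)   ⇒   f'(x) = 2·x·e^(-x^2)
  g(x) = x·cos(x)   ⇒   g'(x) = -x·sin(x) + cos(x)
  lim(x→0) f'(x)/g'(x) = lim(x→0) (2·x·e^(-x^2))/(-x·sin(x) + cos(x))
  = 0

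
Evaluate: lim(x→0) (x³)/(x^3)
This is a 0/0 indeterminate form.

Apply L'Hôpital's rule: differentiate numerator and denominator separately.
  f(x) = x^3   ⇒   f'(x) = 3·x^2
  g(x) = x^3   ⇒   g'(x) = 3·x^2
  lim(x→0) f'(x)/g'(x) = lim(x→0) (3·x^2)/(3·x^2)
  = 1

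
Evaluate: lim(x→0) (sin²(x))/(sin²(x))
This is a 0/0 indeterminate form.

Apply L'Hôpital's rule: differentiate numerator and denominator separately.
  f(x) = sin(x)^2   ⇒   f'(x) = 2·sin(x)·cos(x)
  g(x) = sin(x)^2   ⇒   g'(x) = 2·sin(x)·cos(x)
  lim(x→0) f'(x)/g'(x) = lim(x→0) (2·sin(x)·cos(x))/(2·sin(x)·cos(x))
  = 1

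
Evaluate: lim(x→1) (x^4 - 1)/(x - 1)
This is a standard limit.

Factor or rationalize the expression:
  lim(x→1) (x^4 - 1)/(x - 1) = 4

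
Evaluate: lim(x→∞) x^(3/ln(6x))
This is an exponential indeterminate form.

For exponential indeterminate forms, take the natural log:
  Let L = lim(x→∞) x^(3/ln(6x))
  Then ln(L) = lim(x→∞) [exponent × ln(base)]
  Evaluate using L'Hôpital or standard limits, then exponentiate.
  L = e^(3)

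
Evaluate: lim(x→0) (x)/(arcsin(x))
This is a 0/0 indeterminate form.

Apply L'Hôpital's rule: differentiate numerator and denominator separately.
  f(x) = x   ⇒   f'(x) = 1
  g(x) = asin(x)   ⇒   g'(x) = 1/sqrt(1 - x^2)
  lim(x→0) f'(x)/g'(x) = lim(x→0) (1)/(1/sqrt(1 - x^2))
  = 1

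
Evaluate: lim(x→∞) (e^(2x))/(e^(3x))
This is an ∞/∞ indeterminate form.

Apply L'Hôpital's rule: differentiate numerator and denominator separately.
  f(x) = e^(2·x)   ⇒   f'(x) = 2·e^(2·x)
  g(x) = e^(3·x)   ⇒   g'(x) = 3·e^(3·x)
  lim(x→∞) f'(x)/g'(x) = lim(x→∞) (2·e^(2·x))/(3·e^(3·x))
  = 0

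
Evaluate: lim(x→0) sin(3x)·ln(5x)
This is a 0·∞ indeterminate form.

Rewrite 0·∞ as a quotient (0/0 or ∞/∞ form), then apply L'Hôpital's rule:
  lim(x→0) sin(3x)·ln(5x) = 0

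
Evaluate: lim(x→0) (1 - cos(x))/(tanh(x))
This is a 0/0 indeterminate form.

Apply L'Hôpital's rule: differentiate numerator and denominator separately.
  f(x) = 1 - cos(x)   ⇒   f'(x) = sin(x)
  g(x) = tanh(x)   ⇒   g'(x) = 1 - tanh(x)^2
  lim(x→0) f'(x)/g'(x) = lim(x→0) (sin(x))/(1 - tanh(x)^2)
  = 0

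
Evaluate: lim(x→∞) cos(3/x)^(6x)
This is an exponential indeterminate form.

For exponential indeterminate forms, take the natural log:
  Let L = lim(x→∞) cos(3/x)^(6x)
  Then ln(L) = lim(x→∞) [exponent × ln(base)]
  Evaluate using L'Hôpital or standard limits, then exponentiate.
  L = 1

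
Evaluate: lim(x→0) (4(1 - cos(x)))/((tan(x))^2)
This is a 0/0 indeterminate form.

Apply L'Hôpital's rule: differentiate numerator and denominator separately.
  f(x) = 4 - 4·cos(x)   ⇒   f'(x) = 4·sin(x)
  g(x) = tan(x)^2   ⇒   g'(x) = (2·tan(x)^2 + 2)·tan(x)
  lim(x→0) f'(x)/g'(x) = lim(x→0) (4·sin(x))/((2·tan(x)^2 + 2)·tan(x))
  = 2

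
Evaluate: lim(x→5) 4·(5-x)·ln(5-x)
This is a 0·∞ indeterminate form.

Rewrite 0·∞ as a quotient (0/0 or ∞/∞ form), then apply L'Hôpital's rule:
  lim(x→5) 4·(5-x)·ln(5-x) = 0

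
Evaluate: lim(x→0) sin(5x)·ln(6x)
This is a 0·∞ indeterminate form.

Rewrite 0·∞ as a quotient (0/0 or ∞/∞ form), then apply L'Hôpital's rule:
  lim(x→0) sin(5x)·ln(6x) = 0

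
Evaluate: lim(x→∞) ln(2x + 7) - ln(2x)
This is an ∞-∞ indeterminate form.

Combine fractions or rationalize to convert ∞-∞ to 0/0 form:
  lim(x→∞) ln(2x + 7) - ln(2x) = 0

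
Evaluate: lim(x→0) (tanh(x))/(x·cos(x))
This is a 0/0 indeterminate form.

Apply L'Hôpital's rule: differentiate numerator and denominator separately.
  f(x) = tanh(x)   ⇒   f'(x) = 1 - tanh(x)^2
  g(x) = x·cos(x)   ⇒   g'(x) = -x·sin(x) + cos(x)
  lim(x→0) f'(x)/g'(x) = lim(x→0) (1 - tanh(x)^2)/(-x·sin(x) + cos(x))
  = 1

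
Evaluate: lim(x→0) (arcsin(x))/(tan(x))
This is a 0/0 indeterminate form.

Apply L'Hôpital's rule: differentiate numerator and denominator separately.
  f(x) = asin(x)   ⇒   f'(x) = 1/sqrt(1 - x^2)
  g(x) = tan(x)   ⇒   g'(x) = tan(x)^2 + 1
  lim(x→0) f'(x)/g'(x) = lim(x→0) (1/sqrt(1 - x^2))/(tan(x)^2 + 1)
  = 1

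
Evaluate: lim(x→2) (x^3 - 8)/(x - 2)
This is a standard limit.

Factor or rationalize the expression:
  lim(x→2) (x^3 - 8)/(x - 2) = 12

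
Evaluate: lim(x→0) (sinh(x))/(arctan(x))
This is a 0/0 indeterminate form.

Apply L'Hôpital's rule: differentiate numerator and denominator separately.
  f(x) = sinh(x)   ⇒   f'(x) = cosh(x)
  g(x) = atan(x)   ⇒   g'(x) = 1/(x^2 + 1)
  lim(x→0) f'(x)/g'(x) = lim(x→0) (cosh(x))/(1/(x^2 + 1))
  = 1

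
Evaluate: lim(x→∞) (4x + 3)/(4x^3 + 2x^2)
This is an ∞/∞ indeterminate form.

Apply L'Hôpital's rule: differentiate numerator and denominator separately.
  f(x) = 4·x + 3   ⇒   f'(x) = 4
  g(x) = 4·x^3 + 2·x^2   ⇒   g'(x) = 12·x^2 + 4·x
  lim(x→∞) f'(x)/g'(x) = lim(x→∞) (4)/(12·x^2 + 4·x)
  = 0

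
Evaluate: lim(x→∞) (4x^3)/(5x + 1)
This is an ∞/∞ indeterminate form.

Apply L'Hôpital's rule: differentiate numerator and denominator separately.
  f(x) = 4·x^3   ⇒   f'(x) = 12·x^2
  g(x) = 5·x + 1   ⇒   g'(x) = 5
  lim(x→∞) f'(x)/g'(x) = lim(x→∞) (12·x^2)/(5)
  = ∞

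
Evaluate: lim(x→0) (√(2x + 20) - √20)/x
This is a standard limit.

Factor or rationalize the expression:
  lim(x→0) (√(2x + 20) - √20)/x = sqrt(5)/10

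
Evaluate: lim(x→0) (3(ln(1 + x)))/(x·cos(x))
This is a 0/0 indeterminate form.

Apply L'Hôpital's rule: differentiate numerator and denominator separately.
  f(x) = 3·ln(x + 1)   ⇒   f'(x) = 3/(x + 1)
  g(x) = x·cos(x)   ⇒   g'(x) = -x·sin(x) + cos(x)
  lim(x→0) f'(x)/g'(x) = lim(x→0) (3/(x + 1))/(-x·sin(x) + cos(x))
  = 3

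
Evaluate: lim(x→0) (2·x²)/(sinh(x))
This is a 0/0 indeterminate form.

Apply L'Hôpital's rule: differentiate numerator and denominator separately.
  f(x) = 2·x^2   ⇒   f'(x) = 4·x
  g(x) = sinh(x)   ⇒   g'(x) = cosh(x)
  lim(x→0) f'(x)/g'(x) = lim(x→0) (4·x)/(cosh(x))
  = 0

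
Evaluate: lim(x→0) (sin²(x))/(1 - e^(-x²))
This is a 0/0 indeterminate form.

Apply L'Hôpital's rule: differentiate numerator and denominator separately.
  f(x) = sin(x)^2   ⇒   f'(x) = 2·sin(x)·cos(x)
  g(x) = 1 - e^(-x^2)   ⇒   g'(x) = 2·x·e^(-x^2)
  lim(x→0) f'(x)/g'(x) = lim(x→0) (2·sin(x)·cos(x))/(2·x·e^(-x^2))
  = 1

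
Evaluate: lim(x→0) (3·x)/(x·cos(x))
This is a 0/0 indeterminate form.

Apply L'Hôpital's rule: differentiate numerator and denominator separately.
  f(x) = 3·x   ⇒   f'(x) = 3
  g(x) = x·cos(x)   ⇒   g'(x) = -x·sin(x) + cos(x)
  lim(x→0) f'(x)/g'(x) = lim(x→0) (3)/(-x·sin(x) + cos(x))
  = 3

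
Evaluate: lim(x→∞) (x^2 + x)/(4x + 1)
This is an ∞/∞ indeterminate form.

Apply L'Hôpital's rule: differentiate numerator and denominator separately.
  f(x) = x^2 + x   ⇒   f'(x) = 2·x + 1
  g(x) = 4·x + 1   ⇒   g'(x) = 4
  lim(x→∞) f'(x)/g'(x) = lim(x→∞) (2·x + 1)/(4)
  = ∞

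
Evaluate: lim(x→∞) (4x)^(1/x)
This is an exponential indeterminate form.

For exponential indeterminate forms, take the natural log:
  Let L = lim(x→∞) (4x)^(1/x)
  Then ln(L) = lim(x→∞) [exponent × ln(base)]
  Evaluate using L'Hôpital or standard limits, then exponentiate.
  L = 1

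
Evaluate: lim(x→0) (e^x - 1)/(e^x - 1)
This is a 0/0 indeterminate form.

Apply L'Hôpital's rule: differentiate numerator and denominator separately.
  f(x) = e^(x) - 1   ⇒   f'(x) = e^(x)
  g(x) = e^(x) - 1   ⇒   g'(x) = e^(x)
  lim(x→0) f'(x)/g'(x) = lim(x→0) (e^(x))/(e^(x))
  = 1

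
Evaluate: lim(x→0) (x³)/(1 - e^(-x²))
This is a 0/0 indeterminate form.

Apply L'Hôpital's rule: differentiate numerator and denominator separately.
  f(x) = x^3   ⇒   f'(x) = 3·x^2
  g(x) = 1 - e^(-x^2)   ⇒   g'(x) = 2·x·e^(-x^2)
  lim(x→0) f'(x)/g'(x) = lim(x→0) (3·x^2)/(2·x·e^(-x^2))
  = 0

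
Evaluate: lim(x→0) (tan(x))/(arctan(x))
This is a 0/0 indeterminate form.

Apply L'Hôpital's rule: differentiate numerator and denominator separately.
  f(x) = tan(x)   ⇒   f'(x) = tan(x)^2 + 1
  g(x) = atan(x)   ⇒   g'(x) = 1/(x^2 + 1)
  lim(x→0) f'(x)/g'(x) = lim(x→0) (tan(x)^2 + 1)/(1/(x^2 + 1))
  = 1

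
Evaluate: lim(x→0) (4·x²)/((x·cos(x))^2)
This is a 0/0 indeterminate form.

Apply L'Hôpital's rule: differentiate numerator and denominator separately.
  f(x) = 4·x^2   ⇒   f'(x) = 8·x
  g(x) = x^2·cos(x)^2   ⇒   g'(x) = -2·x^2·sin(x)·cos(x) + 2·x·cos(x)^2
  lim(x→0) f'(x)/g'(x) = lim(x→0) (8·x)/(-2·x^2·sin(x)·cos(x) + 2·x·cos(x)^2)
  = 4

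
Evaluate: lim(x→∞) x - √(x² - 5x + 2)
This is an ∞-∞ indeterminate form.

Combine fractions or rationalize to convert ∞-∞ to 0/0 form:
  lim(x→∞) x - √(x² - 5x + 2) = 5/2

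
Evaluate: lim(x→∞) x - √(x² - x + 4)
This is an ∞-∞ indeterminate form.

Combine fractions or rationalize to convert ∞-∞ to 0/0 form:
  lim(x→∞) x - √(x² - x + 4) = 1/2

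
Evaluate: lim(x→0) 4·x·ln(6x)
This is a 0·∞ indeterminate form.

Rewrite 0·∞ as a quotient (0/0 or ∞/∞ form), then apply L'Hôpital's rule:
  lim(x→0) 4·x·ln(6x) = 0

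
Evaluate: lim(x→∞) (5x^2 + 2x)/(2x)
This is an ∞/∞ indeterminate form.

Apply L'Hôpital's rule: differentiate numerator and denominator separately.
  f(x) = 5·x^2 + 2·x   ⇒   f'(x) = 10·x + 2
  g(x) = 2·x   ⇒   g'(x) = 2
  lim(x→∞) f'(x)/g'(x) = lim(x→∞) (10·x + 2)/(2)
  = ∞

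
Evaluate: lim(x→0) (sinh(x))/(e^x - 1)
This is a 0/0 indeterminate form.

Apply L'Hôpital's rule: differentiate numerator and denominator separately.
  f(x) = sinh(x)   ⇒   f'(x) = cosh(x)
  g(x) = e^(x) - 1   ⇒   g'(x) = e^(x)
  lim(x→0) f'(x)/g'(x) = lim(x→0) (cosh(x))/(e^(x))
  = 1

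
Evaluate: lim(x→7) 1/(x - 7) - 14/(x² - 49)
This is an ∞-∞ indeterminate form.

Combine fractions or rationalize to convert ∞-∞ to 0/0 form:
  lim(x→7) 1/(x - 7) - 14/(x² - 49) = 1/14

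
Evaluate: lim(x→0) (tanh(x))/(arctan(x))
This is a 0/0 indeterminate form.

Apply L'Hôpital's rule: differentiate numerator and denominator separately.
  f(x) = tanh(x)   ⇒   f'(x) = 1 - tanh(x)^2
  g(x) = atan(x)   ⇒   g'(x) = 1/(x^2 + 1)
  lim(x→0) f'(x)/g'(x) = lim(x→0) (1 - tanh(x)^2)/(1/(x^2 + 1))
  = 1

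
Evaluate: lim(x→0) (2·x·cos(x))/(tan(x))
This is a 0/0 indeterminate form.

Apply L'Hôpital's rule: differentiate numerator and denominator separately.
  f(x) = 2·x·cos(x)   ⇒   f'(x) = -2·x·sin(x) + 2·cos(x)
  g(x) = tan(x)   ⇒   g'(x) = tan(x)^2 + 1
  lim(x→0) f'(x)/g'(x) = lim(x→0) (-2·x·sin(x) + 2·cos(x))/(tan(x)^2 + 1)
  = 2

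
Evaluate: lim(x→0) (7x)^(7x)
This is an exponential indeterminate form.

For exponential indeterminate forms, take the natural log:
  Let L = lim(x→0) (7x)^(7x)
  Then ln(L) = lim(x→0) [exponent × ln(base)]
  Evaluate using L'Hôpital or standard limits, then exponentiate.
  L = 1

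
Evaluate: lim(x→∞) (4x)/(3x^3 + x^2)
This is an ∞/∞ indeterminate form.

Apply L'Hôpital's rule: differentiate numerator and denominator separately.
  f(x) = 4·x   ⇒   f'(x) = 4
  g(x) = 3·x^3 + x^2   ⇒   g'(x) = 9·x^2 + 2·x
  lim(x→∞) f'(x)/g'(x) = lim(x→∞) (4)/(9·x^2 + 2·x)
  = 0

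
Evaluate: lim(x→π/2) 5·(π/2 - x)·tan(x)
This is a 0·∞ indeterminate form.

Rewrite 0·∞ as a quotient (0/0 or ∞/∞ form), then apply L'Hôpital's rule:
  lim(x→π/2) 5·(π/2 - x)·tan(x) = 5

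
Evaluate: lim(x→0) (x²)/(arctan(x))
This is a 0/0 indeterminate form.

Apply L'Hôpital's rule: differentiate numerator and denominator separately.
  f(x) = x^2   ⇒   f'(x) = 2·x
  g(x) = atan(x)   ⇒   g'(x) = 1/(x^2 + 1)
  lim(x→0) f'(x)/g'(x) = lim(x→0) (2·x)/(1/(x^2 + 1))
  = 0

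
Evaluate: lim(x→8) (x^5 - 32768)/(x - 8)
This is a standard limit.

Factor or rationalize the expression:
  lim(x→8) (x^5 - 32768)/(x - 8) = 20480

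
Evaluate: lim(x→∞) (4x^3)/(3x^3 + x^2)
This is an ∞/∞ indeterminate form.

Apply L'Hôpital's rule: differentiate numerator and denominator separately.
  f(x) = 4·x^3   ⇒   f'(x) = 12·x^2
  g(x) = 3·x^3 + x^2   ⇒   g'(x) = 9·x^2 + 2·x
  lim(x→∞) f'(x)/g'(x) = lim(x→∞) (12·x^2)/(9·x^2 + 2·x)
  = 4/3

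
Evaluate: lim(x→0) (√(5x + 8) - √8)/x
This is a standard limit.

Factor or rationalize the expression:
  lim(x→0) (√(5x + 8) - √8)/x = 5·sqrt(2)/8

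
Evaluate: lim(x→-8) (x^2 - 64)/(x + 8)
This is a standard limit.

Factor or rationalize the expression:
  lim(x→-8) (x^2 - 64)/(x + 8) = -16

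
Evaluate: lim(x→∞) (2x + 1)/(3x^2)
This is an ∞/∞ indeterminate form.

Apply L'Hôpital's rule: differentiate numerator and denominator separately.
  f(x) = 2·x + 1   ⇒   f'(x) = 2
  g(x) = 3·x^2   ⇒   g'(x) = 6·x
  lim(x→∞) f'(x)/g'(x) = lim(x→∞) (2)/(6·x)
  = 0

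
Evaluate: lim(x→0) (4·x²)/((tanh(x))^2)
This is a 0/0 indeterminate form.

Apply L'Hôpital's rule: differentiate numerator and denominator separately.
  f(x) = 4·x^2   ⇒   f'(x) = 8·x
  g(x) = tanh(x)^2   ⇒   g'(x) = (2 - 2·tanh(x)^2)·tanh(x)
  lim(x→0) f'(x)/g'(x) = lim(x→0) (8·x)/((2 - 2·tanh(x)^2)·tanh(x))
  = 4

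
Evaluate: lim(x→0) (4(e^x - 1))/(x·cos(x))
This is a 0/0 indeterminate form.

Apply L'Hôpital's rule: differentiate numerator and denominator separately.
  f(x) = 4·e^(x) - 4   ⇒   f'(x) = 4·e^(x)
  g(x) = x·cos(x)   ⇒   g'(x) = -x·sin(x) + cos(x)
  lim(x→0) f'(x)/g'(x) = lim(x→0) (4·e^(x))/(-x·sin(x) + cos(x))
  = 4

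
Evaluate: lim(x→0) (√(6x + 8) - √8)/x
This is a standard limit.

Factor or rationalize the expression:
  lim(x→0) (√(6x + 8) - √8)/x = 3·sqrt(2)/4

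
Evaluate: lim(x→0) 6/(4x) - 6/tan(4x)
This is an ∞-∞ indeterminate form.

Combine fractions or rationalize to convert ∞-∞ to 0/0 form:
  lim(x→0) 6/(4x) - 6/tan(4x) = 0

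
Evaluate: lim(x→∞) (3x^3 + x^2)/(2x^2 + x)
This is an ∞/∞ indeterminate form.

Apply L'Hôpital's rule: differentiate numerator and denominator separately.
  f(x) = 3·x^3 + x^2   ⇒   f'(x) = 9·x^2 + 2·x
  g(x) = 2·x^2 + x   ⇒   g'(x) = 4·x + 1
  lim(x→∞) f'(x)/g'(x) = lim(x→∞) (9·x^2 + 2·x)/(4·x + 1)
  = ∞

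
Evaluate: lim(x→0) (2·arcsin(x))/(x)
This is a 0/0 indeterminate form.

Apply L'Hôpital's rule: differentiate numerator and denominator separately.
  f(x) = 2·asin(x)   ⇒   f'(x) = 2/sqrt(1 - x^2)
  g(x) = x   ⇒   g'(x) = 1
  lim(x→0) f'(x)/g'(x) = lim(x→0) (2/sqrt(1 - x^2))/(1)
  = 2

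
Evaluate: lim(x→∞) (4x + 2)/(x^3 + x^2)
This is an ∞/∞ indeterminate form.

Apply L'Hôpital's rule: differentiate numerator and denominator separately.
  f(x) = 4·x + 2   ⇒   f'(x) = 4
  g(x) = x^3 + x^2   ⇒   g'(x) = 3·x^2 + 2·x
  lim(x→∞) f'(x)/g'(x) = lim(x→∞) (4)/(3·x^2 + 2·x)
  = 0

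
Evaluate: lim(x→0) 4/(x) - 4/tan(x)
This is an ∞-∞ indeterminate form.

Combine fractions or rationalize to convert ∞-∞ to 0/0 form:
  lim(x→0) 4/(x) - 4/tan(x) = 0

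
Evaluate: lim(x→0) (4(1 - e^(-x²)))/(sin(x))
This is a 0/0 indeterminate form.

Apply L'Hôpital's rule: differentiate numerator and denominator separately.
  f(x) = 4 - 4·e^(-x^2)   ⇒   f'(x) = 8·x·e^(-x^2)
  g(x) = sin(x)   ⇒   g'(x) = cos(x)
  lim(x→0) f'(x)/g'(x) = lim(x→0) (8·x·e^(-x^2))/(cos(x))
  = 0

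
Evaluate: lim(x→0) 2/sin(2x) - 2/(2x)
This is an ∞-∞ indeterminate form.

Combine fractions or rationalize to convert ∞-∞ to 0/0 form:
  lim(x→0) 2/sin(2x) - 2/(2x) = 0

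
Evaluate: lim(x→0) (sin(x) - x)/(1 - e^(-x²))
This is a 0/0 indeterminate form.

Apply L'Hôpital's rule: differentiate numerator and denominator separately.
  f(x) = -x + sin(x)   ⇒   f'(x) = cos(x) - 1
  g(x) = 1 - e^(-x^2)   ⇒   g'(x) = 2·x·e^(-x^2)
  lim(x→0) f'(x)/g'(x) = lim(x→0) (cos(x) - 1)/(2·x·e^(-x^2))
  = 0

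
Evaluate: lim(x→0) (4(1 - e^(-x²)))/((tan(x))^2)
This is a 0/0 indeterminate form.

Apply L'Hôpital's rule: differentiate numerator and denominator separately.
  f(x) = 4 - 4·e^(-x^2)   ⇒   f'(x) = 8·x·e^(-x^2)
  g(x) = tan(x)^2   ⇒   g'(x) = (2·tan(x)^2 + 2)·tan(x)
  lim(x→0) f'(x)/g'(x) = lim(x→0) (8·x·e^(-x^2))/((2·tan(x)^2 + 2)·tan(x))
  = 4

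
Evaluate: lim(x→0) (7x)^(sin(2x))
This is an exponential indeterminate form.

For exponential indeterminate forms, take the natural log:
  Let L = lim(x→0) (7x)^(sin(2x))
  Then ln(L) = lim(x→0) [exponent × ln(base)]
  Evaluate using L'Hôpital or standard limits, then exponentiate.
  L = 1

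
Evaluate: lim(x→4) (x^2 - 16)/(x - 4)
This is a standard limit.

Factor or rationalize the expression:
  lim(x→4) (x^2 - 16)/(x - 4) = 8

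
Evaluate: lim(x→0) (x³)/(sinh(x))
This is a 0/0 indeterminate form.

Apply L'Hôpital's rule: differentiate numerator and denominator separately.
  f(x) = x^3   ⇒   f'(x) = 3·x^2
  g(x) = sinh(x)   ⇒   g'(x) = cosh(x)
  lim(x→0) f'(x)/g'(x) = lim(x→0) (3·x^2)/(cosh(x))
  = 0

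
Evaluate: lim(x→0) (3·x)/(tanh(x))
This is a 0/0 indeterminate form.

Apply L'Hôpital's rule: differentiate numerator and denominator separately.
  f(x) = 3·x   ⇒   f'(x) = 3
  g(x) = tanh(x)   ⇒   g'(x) = 1 - tanh(x)^2
  lim(x→0) f'(x)/g'(x) = lim(x→0) (3)/(1 - tanh(x)^2)
  = 3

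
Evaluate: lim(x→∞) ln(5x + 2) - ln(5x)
This is an ∞-∞ indeterminate form.

Combine fractions or rationalize to convert ∞-∞ to 0/0 form:
  lim(x→∞) ln(5x + 2) - ln(5x) = 0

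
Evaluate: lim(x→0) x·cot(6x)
This is a 0·∞ indeterminate form.

Rewrite 0·∞ as a quotient (0/0 or ∞/∞ form), then apply L'Hôpital's rule:
  lim(x→0) x·cot(6x) = 1/6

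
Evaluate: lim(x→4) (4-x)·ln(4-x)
This is a 0·∞ indeterminate form.

Rewrite 0·∞ as a quotient (0/0 or ∞/∞ form), then apply L'Hôpital's rule:
  lim(x→4) (4-x)·ln(4-x) = 0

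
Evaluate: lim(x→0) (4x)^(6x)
This is an exponential indeterminate form.

For exponential indeterminate forms, take the natural log:
  Let L = lim(x→0) (4x)^(6x)
  Then ln(L) = lim(x→0) [exponent × ln(base)]
  Evaluate using L'Hôpital or standard limits, then exponentiate.
  L = 1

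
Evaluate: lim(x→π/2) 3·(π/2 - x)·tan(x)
This is a 0·∞ indeterminate form.

Rewrite 0·∞ as a quotient (0/0 or ∞/∞ form), then apply L'Hôpital's rule:
  lim(x→π/2) 3·(π/2 - x)·tan(x) = 3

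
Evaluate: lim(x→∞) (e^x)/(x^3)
This is an ∞/∞ indeterminate form.

Apply L'Hôpital's rule: differentiate numerator and denominator separately.
  f(x) = e^(x)   ⇒   f'(x) = e^(x)
  g(x) = x^3   ⇒   g'(x) = 3·x^2
  lim(x→∞) f'(x)/g'(x) = lim(x→∞) (e^(x))/(3·x^2)
  = ∞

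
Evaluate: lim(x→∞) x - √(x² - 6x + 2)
This is an ∞-∞ indeterminate form.

Combine fractions or rationalize to convert ∞-∞ to 0/0 form:
  lim(x→∞) x - √(x² - 6x + 2) = 3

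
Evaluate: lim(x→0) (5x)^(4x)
This is an exponential indeterminate form.

For exponential indeterminate forms, take the natural log:
  Let L = lim(x→0) (5x)^(4x)
  Then ln(L) = lim(x→0) [exponent × ln(base)]
  Evaluate using L'Hôpital or standard limits, then exponentiate.
  L = 1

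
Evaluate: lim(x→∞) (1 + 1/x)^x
This is an exponential indeterminate form.

For exponential indeterminate forms, take the natural log:
  Let L = lim(x→∞) (1 + 1/x)^x
  Then ln(L) = lim(x→∞) [exponent × ln(base)]
  Evaluate using L'Hôpital or standard limits, then exponentiate.
  L = e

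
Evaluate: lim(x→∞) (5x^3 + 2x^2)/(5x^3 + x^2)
This is an ∞/∞ indeterminate form.

Apply L'Hôpital's rule: differentiate numerator and denominator separately.
  f(x) = 5·x^3 + 2·x^2   ⇒   f'(x) = 15·x^2 + 4·x
  g(x) = 5·x^3 + x^2   ⇒   g'(x) = 15·x^2 + 2·x
  lim(x→∞) f'(x)/g'(x) = lim(x→∞) (15·x^2 + 4·x)/(15·x^2 + 2·x)
  = 1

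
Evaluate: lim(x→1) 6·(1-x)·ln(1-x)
This is a 0·∞ indeterminate form.

Rewrite 0·∞ as a quotient (0/0 or ∞/∞ form), then apply L'Hôpital's rule:
  lim(x→1) 6·(1-x)·ln(1-x) = 0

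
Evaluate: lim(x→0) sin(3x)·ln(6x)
This is a 0·∞ indeterminate form.

Rewrite 0·∞ as a quotient (0/0 or ∞/∞ form), then apply L'Hôpital's rule:
  lim(x→0) sin(3x)·ln(6x) = 0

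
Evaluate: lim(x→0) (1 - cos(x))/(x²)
This is a 0/0 indeterminate form.

Apply L'Hôpital's rule: differentiate numerator and denominator separately.
  f(x) = 1 - cos(x)   ⇒   f'(x) = sin(x)
  g(x) = x^2   ⇒   g'(x) = 2·x
  lim(x→0) f'(x)/g'(x) = lim(x→0) (sin(x))/(2·x)
  = 1/2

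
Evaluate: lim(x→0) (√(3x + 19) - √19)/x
This is a standard limit.

Factor or rationalize the expression:
  lim(x→0) (√(3x + 19) - √19)/x = 3·sqrt(19)/38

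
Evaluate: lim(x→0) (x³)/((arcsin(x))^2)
This is a 0/0 indeterminate form.

Apply L'Hôpital's rule: differentiate numerator and denominator separately.
  f(x) = x^3   ⇒   f'(x) = 3·x^2
  g(x) = asin(x)^2   ⇒   g'(x) = 2·asin(x)/sqrt(1 - x^2)
  lim(x→0) f'(x)/g'(x) = lim(x→0) (3·x^2)/(2·asin(x)/sqrt(1 - x^2))
  = 0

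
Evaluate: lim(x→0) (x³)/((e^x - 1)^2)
This is a 0/0 indeterminate form.

Apply L'Hôpital's rule: differentiate numerator and denominator separately.
  f(x) = x^3   ⇒   f'(x) = 3·x^2
  g(x) = (e^(x) - 1)^2   ⇒   g'(x) = 2·(e^(x) - 1)·e^(x)
  lim(x→0) f'(x)/g'(x) = lim(x→0) (3·x^2)/(2·(e^(x) - 1)·e^(x))
  = 0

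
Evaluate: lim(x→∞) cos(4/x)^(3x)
This is an exponential indeterminate form.

For exponential indeterminate forms, take the natural log:
  Let L = lim(x→∞) cos(4/x)^(3x)
  Then ln(L) = lim(x→∞) [exponent × ln(base)]
  Evaluate using L'Hôpital or standard limits, then exponentiate.
  L = 1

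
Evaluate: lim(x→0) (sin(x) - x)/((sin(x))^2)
This is a 0/0 indeterminate form.

Apply L'Hôpital's rule: differentiate numerator and denominator separately.
  f(x) = -x + sin(x)   ⇒   f'(x) = cos(x) - 1
  g(x) = sin(x)^2   ⇒   g'(x) = 2·sin(x)·cos(x)
  lim(x→0) f'(x)/g'(x) = lim(x→0) (cos(x) - 1)/(2·sin(x)·cos(x))
  = 0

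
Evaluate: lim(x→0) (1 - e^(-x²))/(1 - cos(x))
This is a 0/0 indeterminate form.

Apply L'Hôpital's rule: differentiate numerator and denominator separately.
  f(x) = 1 - e^(-x^2)   ⇒   f'(x) = 2·x·e^(-x^2)
  g(x) = 1 - cos(x)   ⇒   g'(x) = sin(x)
  lim(x→0) f'(x)/g'(x) = lim(x→0) (2·x·e^(-x^2))/(sin(x))
  = 2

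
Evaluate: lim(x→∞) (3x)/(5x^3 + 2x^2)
This is an ∞/∞ indeterminate form.

Apply L'Hôpital's rule: differentiate numerator and denominator separately.
  f(x) = 3·x   ⇒   f'(x) = 3
  g(x) = 5·x^3 + 2·x^2   ⇒   g'(x) = 15·x^2 + 4·x
  lim(x→∞) f'(x)/g'(x) = lim(x→∞) (3)/(15·x^2 + 4·x)
  = 0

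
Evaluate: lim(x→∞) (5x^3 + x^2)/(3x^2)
This is an ∞/∞ indeterminate form.

Apply L'Hôpital's rule: differentiate numerator and denominator separately.
  f(x) = 5·x^3 + x^2   ⇒   f'(x) = 15·x^2 + 2·x
  g(x) = 3·x^2   ⇒   g'(x) = 6·x
  lim(x→∞) f'(x)/g'(x) = lim(x→∞) (15·x^2 + 2·x)/(6·x)
  = ∞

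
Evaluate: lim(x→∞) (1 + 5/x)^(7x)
This is an exponential indeterminate form.

For exponential indeterminate forms, take the natural log:
  Let L = lim(x→∞) (1 + 5/x)^(7x)
  Then ln(L) = lim(x→∞) [exponent × ln(base)]
  Evaluate using L'Hôpital or standard limits, then exponentiate.
  L = e^(35)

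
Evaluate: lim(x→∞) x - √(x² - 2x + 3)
This is an ∞-∞ indeterminate form.

Combine fractions or rationalize to convert ∞-∞ to 0/0 form:
  lim(x→∞) x - √(x² - 2x + 3) = 1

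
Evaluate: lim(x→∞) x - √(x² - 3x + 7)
This is an ∞-∞ indeterminate form.

Combine fractions or rationalize to convert ∞-∞ to 0/0 form:
  lim(x→∞) x - √(x² - 3x + 7) = 3/2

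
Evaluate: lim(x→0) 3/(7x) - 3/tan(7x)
This is an ∞-∞ indeterminate form.

Combine fractions or rationalize to convert ∞-∞ to 0/0 form:
  lim(x→0) 3/(7x) - 3/tan(7x) = 0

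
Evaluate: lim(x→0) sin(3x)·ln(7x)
This is a 0·∞ indeterminate form.

Rewrite 0·∞ as a quotient (0/0 or ∞/∞ form), then apply L'Hôpital's rule:
  lim(x→0) sin(3x)·ln(7x) = 0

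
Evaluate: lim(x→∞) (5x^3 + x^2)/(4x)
This is an ∞/∞ indeterminate form.

Apply L'Hôpital's rule: differentiate numerator and denominator separately.
  f(x) = 5·x^3 + x^2   ⇒   f'(x) = 15·x^2 + 2·x
  g(x) = 4·x   ⇒   g'(x) = 4
  lim(x→∞) f'(x)/g'(x) = lim(x→∞) (15·x^2 + 2·x)/(4)
  = ∞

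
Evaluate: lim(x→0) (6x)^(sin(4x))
This is an exponential indeterminate form.

For exponential indeterminate forms, take the natural log:
  Let L = lim(x→0) (6x)^(sin(4x))
  Then ln(L) = lim(x→0) [exponent × ln(base)]
  Evaluate using L'Hôpital or standard limits, then exponentiate.
  L = 1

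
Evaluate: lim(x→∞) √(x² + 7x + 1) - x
This is an ∞-∞ indeterminate form.

Combine fractions or rationalize to convert ∞-∞ to 0/0 form:
  lim(x→∞) √(x² + 7x + 1) - x = 7/2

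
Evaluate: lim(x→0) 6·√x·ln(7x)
This is a 0·∞ indeterminate form.

Rewrite 0·∞ as a quotient (0/0 or ∞/∞ form), then apply L'Hôpital's rule:
  lim(x→0) 6·√x·ln(7x) = 0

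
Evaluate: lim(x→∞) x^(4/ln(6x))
This is an exponential indeterminate form.

For exponential indeterminate forms, take the natural log:
  Let L = lim(x→∞) x^(4/ln(6x))
  Then ln(L) = lim(x→∞) [exponent × ln(base)]
  Evaluate using L'Hôpital or standard limits, then exponentiate.
  L = e^(4)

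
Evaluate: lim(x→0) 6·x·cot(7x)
This is a 0·∞ indeterminate form.

Rewrite 0·∞ as a quotient (0/0 or ∞/∞ form), then apply L'Hôpital's rule:
  lim(x→0) 6·x·cot(7x) = 6/7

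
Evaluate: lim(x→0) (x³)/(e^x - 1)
This is a 0/0 indeterminate form.

Apply L'Hôpital's rule: differentiate numerator and denominator separately.
  f(x) = x^3   ⇒   f'(x) = 3·x^2
  g(x) = e^(x) - 1   ⇒   g'(x) = e^(x)
  lim(x→0) f'(x)/g'(x) = lim(x→0) (3·x^2)/(e^(x))
  = 0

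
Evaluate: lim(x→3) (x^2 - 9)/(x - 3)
This is a standard limit.

Factor or rationalize the expression:
  lim(x→3) (x^2 - 9)/(x - 3) = 6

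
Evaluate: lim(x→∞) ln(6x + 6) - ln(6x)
This is an ∞-∞ indeterminate form.

Combine fractions or rationalize to convert ∞-∞ to 0/0 form:
  lim(x→∞) ln(6x + 6) - ln(6x) = 0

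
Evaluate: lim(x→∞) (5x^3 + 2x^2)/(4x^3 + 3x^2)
This is an ∞/∞ indeterminate form.

Apply L'Hôpital's rule: differentiate numerator and denominator separately.
  f(x) = 5·x^3 + 2·x^2   ⇒   f'(x) = 15·x^2 + 4·x
  g(x) = 4·x^3 + 3·x^2   ⇒   g'(x) = 12·x^2 + 6·x
  lim(x→∞) f'(x)/g'(x) = lim(x→∞) (15·x^2 + 4·x)/(12·x^2 + 6·x)
  = 5/4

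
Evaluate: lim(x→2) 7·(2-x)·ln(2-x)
This is a 0·∞ indeterminate form.

Rewrite 0·∞ as a quotient (0/0 or ∞/∞ form), then apply L'Hôpital's rule:
  lim(x→2) 7·(2-x)·ln(2-x) = 0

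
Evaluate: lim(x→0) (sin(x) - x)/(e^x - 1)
This is a 0/0 indeterminate form.

Apply L'Hôpital's rule: differentiate numerator and denominator separately.
  f(x) = -x + sin(x)   ⇒   f'(x) = cos(x) - 1
  g(x) = e^(x) - 1   ⇒   g'(x) = e^(x)
  lim(x→0) f'(x)/g'(x) = lim(x→0) (cos(x) - 1)/(e^(x))
  = 0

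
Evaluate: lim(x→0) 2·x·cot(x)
This is a 0·∞ indeterminate form.

Rewrite 0·∞ as a quotient (0/0 or ∞/∞ form), then apply L'Hôpital's rule:
  lim(x→0) 2·x·cot(x) = 2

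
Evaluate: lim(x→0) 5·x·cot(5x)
This is a 0·∞ indeterminate form.

Rewrite 0·∞ as a quotient (0/0 or ∞/∞ form), then apply L'Hôpital's rule:
  lim(x→0) 5·x·cot(5x) = 1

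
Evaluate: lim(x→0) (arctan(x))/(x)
This is a 0/0 indeterminate form.

Apply L'Hôpital's rule: differentiate numerator and denominator separately.
  f(x) = atan(x)   ⇒   f'(x) = 1/(x^2 + 1)
  g(x) = x   ⇒   g'(x) = 1
  lim(x→0) f'(x)/g'(x) = lim(x→0) (1/(x^2 + 1))/(1)
  = 1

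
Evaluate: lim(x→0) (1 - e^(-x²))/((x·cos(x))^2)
This is a 0/0 indeterminate form.

Apply L'Hôpital's rule: differentiate numerator and denominator separately.
  f(x) = 1 - e^(-x^2)   ⇒   f'(x) = 2·x·e^(-x^2)
  g(x) = x^2·cos(x)^2   ⇒   g'(x) = -2·x^2·sin(x)·cos(x) + 2·x·cos(x)^2
  lim(x→0) f'(x)/g'(x) = lim(x→0) (2·x·e^(-x^2))/(-2·x^2·sin(x)·cos(x) + 2·x·cos(x)^2)
  = 1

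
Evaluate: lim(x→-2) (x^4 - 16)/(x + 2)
This is a standard limit.

Factor or rationalize the expression:
  lim(x→-2) (x^4 - 16)/(x + 2) = -32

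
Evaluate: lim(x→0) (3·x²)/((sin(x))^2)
This is a 0/0 indeterminate form.

Apply L'Hôpital's rule: differentiate numerator and denominator separately.
  f(x) = 3·x^2   ⇒   f'(x) = 6·x
  g(x) = sin(x)^2   ⇒   g'(x) = 2·sin(x)·cos(x)
  lim(x→0) f'(x)/g'(x) = lim(x→0) (6·x)/(2·sin(x)·cos(x))
  = 3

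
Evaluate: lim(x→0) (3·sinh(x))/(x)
This is a 0/0 indeterminate form.

Apply L'Hôpital's rule: differentiate numerator and denominator separately.
  f(x) = 3·sinh(x)   ⇒   f'(x) = 3·cosh(x)
  g(x) = x   ⇒   g'(x) = 1
  lim(x→0) f'(x)/g'(x) = lim(x→0) (3·cosh(x))/(1)
  = 3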